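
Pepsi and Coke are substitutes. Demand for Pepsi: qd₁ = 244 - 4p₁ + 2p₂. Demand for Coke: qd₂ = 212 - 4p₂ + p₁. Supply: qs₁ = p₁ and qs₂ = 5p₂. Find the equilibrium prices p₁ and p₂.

p₁ = 2620/43, p₂ = 1304/43

Market 1: 244 - 4p₁ + 2p₂ = p₁ → 5p₁ - 2p₂ = 244.
Market 2: 9p₂ - p₁ = 212.
Eliminating p₂: 9×(1) + 2×(2) gives 43p₁ = 2620, so p₁ = 2620/43.
Back-substitute into (2): p₂ = (212 + 1×2620/43) / 9 = 1304/43.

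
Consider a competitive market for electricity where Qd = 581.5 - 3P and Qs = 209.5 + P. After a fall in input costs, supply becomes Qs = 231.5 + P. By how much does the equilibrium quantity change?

ΔQ = 16.5

Original equilibrium: P* = 93, Q* = 302.5.
New equilibrium: 581.5 - 3P = 231.5 + P, so 350 = 4P and P' = 87.5; Q' = 581.5 − 3(87.5) = 319.
Change in quantity: 319 − 302.5 = 16.5.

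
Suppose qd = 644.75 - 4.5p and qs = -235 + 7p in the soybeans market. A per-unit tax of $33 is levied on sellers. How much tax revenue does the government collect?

Pre-tax equilibrium: p* = 76.5, q* = 300.5.
Tax on sellers shifts supply to qs = -235 + 7(p − 33) = -466 + 7p.
644.75 - 4.5p = -466 + 7p gives buyer price pb = 4443/46; sellers receive ps = 4443/46 − 33 = 2925/46.
New quantity: q = 644.75 − 4.5(4443/46) = 9665/46.
Revenue = 33 × 9665/46 = 318945/46.

Tax revenue = 318945/46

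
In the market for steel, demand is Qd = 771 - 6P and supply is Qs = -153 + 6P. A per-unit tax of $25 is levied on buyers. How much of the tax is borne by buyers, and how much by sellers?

Buyers bear $12.5, sellers bear $12.5

Pre-tax equilibrium: P* = 77, Q* = 309.
Tax on buyers shifts demand to Qd = 771 − 6(P + 25) = 621 - 6P.
621 - 6P = -153 + 6P gives seller price Ps = 64.5; buyers pay Pb = 64.5 + 25 = 89.5.
New quantity: Q = 771 − 6(89.5) = 234.
Buyer burden = 89.5 − 77 = 12.5; seller burden = 77 − 64.5 = 12.5.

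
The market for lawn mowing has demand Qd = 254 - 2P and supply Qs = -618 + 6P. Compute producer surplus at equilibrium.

Producer surplus = 108

Equilibrium: 254 - 2P = -618 + 6P gives P* = 109, Q* = 36.
Supply starts at P = 103 (where Qs = 0).
PS = ½(109 − 103)(36) = 108.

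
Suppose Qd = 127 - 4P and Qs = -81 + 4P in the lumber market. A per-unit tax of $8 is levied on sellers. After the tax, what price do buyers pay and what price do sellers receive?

Buyers pay $30, sellers receive $22

Pre-tax equilibrium: P* = 26, Q* = 23.
Tax on sellers shifts supply to Qs = -81 + 4(P − 8) = -113 + 4P.
127 - 4P = -113 + 4P gives buyer price Pb = 30; sellers receive Ps = 30 − 8 = 22.
New quantity: Q = 127 − 4(30) = 7.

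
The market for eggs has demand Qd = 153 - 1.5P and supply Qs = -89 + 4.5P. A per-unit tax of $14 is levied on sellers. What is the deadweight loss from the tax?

Deadweight loss = 110.25

Pre-tax equilibrium: P* = 121/3, Q* = 92.5.
Tax on sellers shifts supply to Qs = -89 + 4.5(P − 14) = -152 + 4.5P.
153 - 1.5P = -152 + 4.5P gives buyer price Pb = 305/6; sellers receive Ps = 305/6 − 14 = 221/6.
New quantity: Q = 153 − 1.5(305/6) = 76.75.
DWL = ½ × 14 × (92.5 − 76.75) = 110.25.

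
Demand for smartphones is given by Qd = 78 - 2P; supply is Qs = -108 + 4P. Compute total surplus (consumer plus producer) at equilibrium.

Total surplus = 96

Equilibrium: 78 - 2P = -108 + 4P gives P* = 31, Q* = 16.
Demand choke price: P = 39; supply starts at P = 27.
CS = ½(39 − 31)(16) = 64; PS = ½(31 − 27)(16) = 32.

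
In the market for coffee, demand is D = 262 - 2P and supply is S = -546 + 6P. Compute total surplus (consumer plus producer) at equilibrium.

Total surplus = 1200

Equilibrium: 262 - 2P = -546 + 6P gives P* = 101, Q* = 60.
Demand choke price: P = 131; supply starts at P = 91.
CS = ½(131 − 101)(60) = 900; PS = ½(101 − 91)(60) = 300.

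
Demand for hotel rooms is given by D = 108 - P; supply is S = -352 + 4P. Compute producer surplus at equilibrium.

Producer surplus = 32

Equilibrium: 108 - P = -352 + 4P gives P* = 92, Q* = 16.
Supply starts at P = 88 (where S = 0).
PS = ½(92 − 88)(16) = 32.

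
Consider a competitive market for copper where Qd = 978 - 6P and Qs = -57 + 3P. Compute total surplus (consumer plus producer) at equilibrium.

Total surplus = 20736

Equilibrium: 978 - 6P = -57 + 3P gives P* = 115, Q* = 288.
Demand choke price: P = 163; supply starts at P = 19.
CS = ½(163 − 115)(288) = 6912; PS = ½(115 − 19)(288) = 13824.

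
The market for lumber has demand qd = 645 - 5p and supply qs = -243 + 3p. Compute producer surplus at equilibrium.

Producer surplus = 1350

Equilibrium: 645 - 5p = -243 + 3p gives p* = 111, q* = 90.
Supply starts at p = 81 (where qs = 0).
PS = ½(111 − 81)(90) = 1350.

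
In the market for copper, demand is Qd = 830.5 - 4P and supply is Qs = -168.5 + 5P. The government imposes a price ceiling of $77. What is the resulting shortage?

Shortage = 306

Equilibrium price would be P* = 111, so the ceiling at 77 binds.
At P = 77: Qd = 830.5 − 4(77) = 522.5, Qs = -168.5 + 5(77) = 216.5.
Shortage = 522.5 − 216.5 = 306.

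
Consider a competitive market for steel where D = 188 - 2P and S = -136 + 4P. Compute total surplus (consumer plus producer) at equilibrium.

Total surplus = 2400

Equilibrium: 188 - 2P = -136 + 4P gives P* = 54, Q* = 80.
Demand choke price: P = 94; supply starts at P = 34.
CS = ½(94 − 54)(80) = 1600; PS = ½(54 − 34)(80) = 800.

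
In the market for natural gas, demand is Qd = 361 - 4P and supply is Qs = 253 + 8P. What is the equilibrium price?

Set Qd = Qs: 361 - 4P = 253 + 8P.
108 = 12P, so P* = 9.
Q* = 361 − 4(9) = 325.

P* = 9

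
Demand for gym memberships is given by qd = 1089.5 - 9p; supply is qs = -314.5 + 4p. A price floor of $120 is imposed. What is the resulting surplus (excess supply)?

Equilibrium price would be p* = 108, so the floor at 120 binds.
At p = 120: qd = 9.5, qs = 165.5.
Surplus = 165.5 − 9.5 = 156.

Surplus = 156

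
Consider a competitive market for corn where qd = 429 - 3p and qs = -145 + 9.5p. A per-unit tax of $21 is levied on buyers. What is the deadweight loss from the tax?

Pre-tax equilibrium: p* = 45.92, q* = 291.24.
Tax on buyers shifts demand to qd = 429 − 3(p + 21) = 366 - 3p.
366 - 3p = -145 + 9.5p gives seller price ps = 40.88; buyers pay pb = 40.88 + 21 = 61.88.
New quantity: q = 429 − 3(61.88) = 243.36.
DWL = ½ × 21 × (291.24 − 243.36) = 502.74.

Deadweight loss = 502.74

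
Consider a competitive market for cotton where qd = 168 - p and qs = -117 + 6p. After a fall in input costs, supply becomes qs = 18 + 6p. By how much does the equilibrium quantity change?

Δq = 135/7

Original equilibrium: p* = 285/7, q* = 891/7.
New equilibrium: 168 - p = 18 + 6p, so 150 = 7p and p' = 150/7; q' = 168 − 1(150/7) = 1026/7.
Change in quantity: 1026/7 − 891/7 = 135/7.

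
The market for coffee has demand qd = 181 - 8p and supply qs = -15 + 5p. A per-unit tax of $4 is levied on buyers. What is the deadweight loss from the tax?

Deadweight loss = 320/13

Pre-tax equilibrium: p* = 196/13, q* = 785/13.
Tax on buyers shifts demand to qd = 181 − 8(p + 4) = 149 - 8p.
149 - 8p = -15 + 5p gives seller price ps = 164/13; buyers pay pb = 164/13 + 4 = 216/13.
New quantity: q = 181 − 8(216/13) = 625/13.
DWL = ½ × 4 × (785/13 − 625/13) = 320/13.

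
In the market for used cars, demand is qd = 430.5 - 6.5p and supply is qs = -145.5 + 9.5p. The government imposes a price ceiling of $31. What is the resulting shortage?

Equilibrium price would be p* = 36, so the ceiling at 31 binds.
At p = 31: qd = 430.5 − 6.5(31) = 229, qs = -145.5 + 9.5(31) = 149.
Shortage = 229 − 149 = 80.

Shortage = 80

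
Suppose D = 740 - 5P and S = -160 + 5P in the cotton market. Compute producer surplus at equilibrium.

Producer surplus = 8410

Equilibrium: 740 - 5P = -160 + 5P gives P* = 90, Q* = 290.
Supply starts at P = 32 (where S = 0).
PS = ½(90 − 32)(290) = 8410.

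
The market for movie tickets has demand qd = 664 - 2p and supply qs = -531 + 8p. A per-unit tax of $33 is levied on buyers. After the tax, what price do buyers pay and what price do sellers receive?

Pre-tax equilibrium: p* = 119.5, q* = 425.
Tax on buyers shifts demand to qd = 664 − 2(p + 33) = 598 - 2p.
598 - 2p = -531 + 8p gives seller price ps = 112.9; buyers pay pb = 112.9 + 33 = 145.9.
New quantity: q = 664 − 2(145.9) = 372.2.

Buyers pay $145.9, sellers receive $112.9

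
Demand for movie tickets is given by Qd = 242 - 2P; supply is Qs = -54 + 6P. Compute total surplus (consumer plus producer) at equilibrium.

Equilibrium: 242 - 2P = -54 + 6P gives P* = 37, Q* = 168.
Demand choke price: P = 121; supply starts at P = 9.
CS = ½(121 − 37)(168) = 7056; PS = ½(37 − 9)(168) = 2352.

Total surplus = 9408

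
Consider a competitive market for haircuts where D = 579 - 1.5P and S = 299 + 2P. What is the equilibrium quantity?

Set D = S: 579 - 1.5P = 299 + 2P.
280 = 3.5P, so P* = 80.
Q* = 579 − 1.5(80) = 459.

Q* = 459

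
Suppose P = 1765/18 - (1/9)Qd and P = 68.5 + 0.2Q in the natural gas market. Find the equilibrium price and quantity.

P* = 87.5, Q* = 95

Set the two price expressions equal: 1765/18 - (1/9)Q = 68.5 + 0.2Q.
266/9 = (14/45)Q, so Q* = 95.
P* = 1765/18 − (1/9)(95) = 87.5.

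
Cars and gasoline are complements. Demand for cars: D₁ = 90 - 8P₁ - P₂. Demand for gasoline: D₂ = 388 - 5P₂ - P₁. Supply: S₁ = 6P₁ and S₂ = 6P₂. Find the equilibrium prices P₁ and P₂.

P₁ = 602/153, P₂ = 5342/153

Market 1: 90 - 8P₁ - P₂ = 6P₁ → 14P₁ + P₂ = 90.
Market 2: 11P₂ + P₁ = 388.
Eliminating P₂: 11×(1) − 1×(2) gives 153P₁ = 602, so P₁ = 602/153.
Back-substitute into (2): P₂ = (388 − 1×602/153) / 11 = 5342/153.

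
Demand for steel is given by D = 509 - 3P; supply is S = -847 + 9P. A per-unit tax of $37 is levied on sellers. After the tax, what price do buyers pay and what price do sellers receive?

Buyers pay $140.75, sellers receive $103.75

Pre-tax equilibrium: P* = 113, Q* = 170.
Tax on sellers shifts supply to S = -847 + 9(P − 37) = -1180 + 9P.
509 - 3P = -1180 + 9P gives buyer price Pb = 140.75; sellers receive Ps = 140.75 − 37 = 103.75.
New quantity: Q = 509 − 3(140.75) = 86.75.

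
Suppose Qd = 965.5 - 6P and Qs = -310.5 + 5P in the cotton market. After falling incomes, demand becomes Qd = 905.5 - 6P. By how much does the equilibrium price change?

ΔP = -60/11

Original equilibrium: P* = 116, Q* = 269.5.
New equilibrium: 905.5 - 6P = -310.5 + 5P, so 1216 = 11P and P' = 1216/11; Q' = 905.5 − 6(1216/11) = 5329/22.
Change in price: 1216/11 − 116 = -60/11.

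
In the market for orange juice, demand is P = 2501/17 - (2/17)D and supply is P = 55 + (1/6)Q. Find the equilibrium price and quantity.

Set the two price expressions equal: 2501/17 - (2/17)Q = 55 + (1/6)Q.
1566/17 = (29/102)Q, so Q* = 324.
P* = 2501/17 − (2/17)(324) = 109.

P* = 109, Q* = 324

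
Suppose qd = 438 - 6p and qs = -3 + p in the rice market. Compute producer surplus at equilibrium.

Producer surplus = 1800

Equilibrium: 438 - 6p = -3 + p gives p* = 63, q* = 60.
Supply starts at p = 3 (where qs = 0).
PS = ½(63 − 3)(60) = 1800.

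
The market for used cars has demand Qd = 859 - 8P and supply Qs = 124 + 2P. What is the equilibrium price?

P* = 73.5

Set Qd = Qs: 859 - 8P = 124 + 2P.
735 = 10P, so P* = 73.5.
Q* = 859 − 8(73.5) = 271.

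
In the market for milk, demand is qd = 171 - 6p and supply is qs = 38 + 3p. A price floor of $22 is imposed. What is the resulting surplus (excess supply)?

Surplus = 65

Equilibrium price would be p* = 133/9, so the floor at 22 binds.
At p = 22: qd = 39, qs = 104.
Surplus = 104 − 39 = 65.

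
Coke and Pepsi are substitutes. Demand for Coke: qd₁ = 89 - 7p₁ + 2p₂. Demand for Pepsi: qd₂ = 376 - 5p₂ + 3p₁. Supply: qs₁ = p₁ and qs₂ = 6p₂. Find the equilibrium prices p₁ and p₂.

p₁ = 1731/82, p₂ = 3275/82

Market 1: 89 - 7p₁ + 2p₂ = p₁ → 8p₁ - 2p₂ = 89.
Market 2: 11p₂ - 3p₁ = 376.
Eliminating p₂: 11×(1) + 2×(2) gives 82p₁ = 1731, so p₁ = 1731/82.
Back-substitute into (2): p₂ = (376 + 3×1731/82) / 11 = 3275/82.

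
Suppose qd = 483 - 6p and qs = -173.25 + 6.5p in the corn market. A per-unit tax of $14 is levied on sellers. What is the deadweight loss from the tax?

Deadweight loss = 305.76

Pre-tax equilibrium: p* = 52.5, q* = 168.
Tax on sellers shifts supply to qs = -173.25 + 6.5(p − 14) = -264.25 + 6.5p.
483 - 6p = -264.25 + 6.5p gives buyer price pb = 59.78; sellers receive ps = 59.78 − 14 = 45.78.
New quantity: q = 483 − 6(59.78) = 124.32.
DWL = ½ × 14 × (168 − 124.32) = 305.76.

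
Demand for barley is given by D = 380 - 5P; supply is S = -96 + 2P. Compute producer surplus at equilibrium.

Producer surplus = 400

Equilibrium: 380 - 5P = -96 + 2P gives P* = 68, Q* = 40.
Supply starts at P = 48 (where S = 0).
PS = ½(68 − 48)(40) = 400.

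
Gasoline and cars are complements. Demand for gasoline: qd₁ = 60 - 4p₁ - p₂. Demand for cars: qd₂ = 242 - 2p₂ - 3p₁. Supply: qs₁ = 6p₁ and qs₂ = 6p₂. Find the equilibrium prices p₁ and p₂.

p₁ = 34/11, p₂ = 320/11

Market 1: 60 - 4p₁ - p₂ = 6p₁ → 10p₁ + p₂ = 60.
Market 2: 8p₂ + 3p₁ = 242.
Eliminating p₂: 8×(1) − 1×(2) gives 77p₁ = 238, so p₁ = 34/11.
Back-substitute into (2): p₂ = (242 − 3×34/11) / 8 = 320/11.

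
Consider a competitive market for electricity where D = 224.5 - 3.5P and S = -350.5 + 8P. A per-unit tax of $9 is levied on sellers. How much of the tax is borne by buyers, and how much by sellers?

Buyers bear 144/23, sellers bear 63/23

Pre-tax equilibrium: P* = 50, Q* = 49.5.
Tax on sellers shifts supply to S = -350.5 + 8(P − 9) = -422.5 + 8P.
224.5 - 3.5P = -422.5 + 8P gives buyer price Pb = 1294/23; sellers receive Ps = 1294/23 − 9 = 1087/23.
New quantity: Q = 224.5 − 3.5(1294/23) = 1269/46.
Buyer burden = 1294/23 − 50 = 144/23; seller burden = 50 − 1087/23 = 63/23.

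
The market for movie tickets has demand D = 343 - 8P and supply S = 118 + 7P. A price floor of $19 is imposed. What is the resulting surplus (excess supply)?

Surplus = 60

Equilibrium price would be P* = 15, so the floor at 19 binds.
At P = 19: D = 191, S = 251.
Surplus = 251 − 191 = 60.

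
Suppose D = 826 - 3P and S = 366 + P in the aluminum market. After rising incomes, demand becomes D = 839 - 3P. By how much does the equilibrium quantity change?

ΔQ = 3.25

Original equilibrium: P* = 115, Q* = 481.
New equilibrium: 839 - 3P = 366 + P, so 473 = 4P and P' = 118.25; Q' = 839 − 3(118.25) = 484.25.
Change in quantity: 484.25 − 481 = 3.25.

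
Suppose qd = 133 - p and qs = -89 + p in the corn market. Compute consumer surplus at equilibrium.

Equilibrium: 133 - p = -89 + p gives p* = 111, q* = 22.
Demand choke price (qd = 0): p = 133.
CS = ½(133 − 111)(22) = 242.

Consumer surplus = 242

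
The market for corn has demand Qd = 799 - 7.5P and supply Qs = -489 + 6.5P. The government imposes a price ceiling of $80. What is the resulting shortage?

Equilibrium price would be P* = 92, so the ceiling at 80 binds.
At P = 80: Qd = 799 − 7.5(80) = 199, Qs = -489 + 6.5(80) = 31.
Shortage = 199 − 31 = 168.

Shortage = 168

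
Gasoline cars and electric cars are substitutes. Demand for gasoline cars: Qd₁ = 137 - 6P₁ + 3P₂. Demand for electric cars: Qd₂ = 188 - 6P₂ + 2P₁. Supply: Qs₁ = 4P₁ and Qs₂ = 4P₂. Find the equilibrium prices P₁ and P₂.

Market 1: 137 - 6P₁ + 3P₂ = 4P₁ → 10P₁ - 3P₂ = 137.
Market 2: 10P₂ - 2P₁ = 188.
Eliminating P₂: 10×(1) + 3×(2) gives 94P₁ = 1934, so P₁ = 967/47.
Back-substitute into (2): P₂ = (188 + 2×967/47) / 10 = 1077/47.

P₁ = 967/47, P₂ = 1077/47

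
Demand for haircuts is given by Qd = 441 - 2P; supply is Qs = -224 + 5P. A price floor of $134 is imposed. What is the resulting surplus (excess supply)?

Surplus = 273

Equilibrium price would be P* = 95, so the floor at 134 binds.
At P = 134: Qd = 173, Qs = 446.
Surplus = 446 − 173 = 273.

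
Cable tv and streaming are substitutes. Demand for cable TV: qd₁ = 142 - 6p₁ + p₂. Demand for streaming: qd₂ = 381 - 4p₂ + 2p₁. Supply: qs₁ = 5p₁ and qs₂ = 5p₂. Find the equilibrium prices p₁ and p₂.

Market 1: 142 - 6p₁ + p₂ = 5p₁ → 11p₁ - p₂ = 142.
Market 2: 9p₂ - 2p₁ = 381.
Eliminating p₂: 9×(1) + 1×(2) gives 97p₁ = 1659, so p₁ = 1659/97.
Back-substitute into (2): p₂ = (381 + 2×1659/97) / 9 = 4475/97.

p₁ = 1659/97, p₂ = 4475/97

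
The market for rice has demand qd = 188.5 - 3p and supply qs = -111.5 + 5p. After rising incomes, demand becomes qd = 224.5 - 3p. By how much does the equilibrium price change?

Original equilibrium: p* = 37.5, q* = 76.
New equilibrium: 224.5 - 3p = -111.5 + 5p, so 336 = 8p and p' = 42; q' = 224.5 − 3(42) = 98.5.
Change in price: 42 − 37.5 = 4.5.

Δp = 4.5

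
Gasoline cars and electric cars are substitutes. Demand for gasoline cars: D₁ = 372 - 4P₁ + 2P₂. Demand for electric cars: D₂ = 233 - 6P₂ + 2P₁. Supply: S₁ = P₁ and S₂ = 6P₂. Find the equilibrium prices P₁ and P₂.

P₁ = 2465/28, P₂ = 1909/56

Market 1: 372 - 4P₁ + 2P₂ = P₁ → 5P₁ - 2P₂ = 372.
Market 2: 12P₂ - 2P₁ = 233.
Eliminating P₂: 12×(1) + 2×(2) gives 56P₁ = 4930, so P₁ = 2465/28.
Back-substitute into (2): P₂ = (233 + 2×2465/28) / 12 = 1909/56.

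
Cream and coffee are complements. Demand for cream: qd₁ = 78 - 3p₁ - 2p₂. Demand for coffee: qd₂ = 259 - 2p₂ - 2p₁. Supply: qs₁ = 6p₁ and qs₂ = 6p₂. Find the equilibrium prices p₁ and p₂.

Market 1: 78 - 3p₁ - 2p₂ = 6p₁ → 9p₁ + 2p₂ = 78.
Market 2: 8p₂ + 2p₁ = 259.
Eliminating p₂: 8×(1) − 2×(2) gives 68p₁ = 106, so p₁ = 53/34.
Back-substitute into (2): p₂ = (259 − 2×53/34) / 8 = 2175/68.

p₁ = 53/34, p₂ = 2175/68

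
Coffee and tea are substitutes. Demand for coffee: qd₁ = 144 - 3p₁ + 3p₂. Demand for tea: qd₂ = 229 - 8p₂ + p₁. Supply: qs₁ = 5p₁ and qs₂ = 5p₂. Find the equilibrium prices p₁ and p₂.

p₁ = 2559/101, p₂ = 1976/101

Market 1: 144 - 3p₁ + 3p₂ = 5p₁ → 8p₁ - 3p₂ = 144.
Market 2: 13p₂ - p₁ = 229.
Eliminating p₂: 13×(1) + 3×(2) gives 101p₁ = 2559, so p₁ = 2559/101.
Back-substitute into (2): p₂ = (229 + 1×2559/101) / 13 = 1976/101.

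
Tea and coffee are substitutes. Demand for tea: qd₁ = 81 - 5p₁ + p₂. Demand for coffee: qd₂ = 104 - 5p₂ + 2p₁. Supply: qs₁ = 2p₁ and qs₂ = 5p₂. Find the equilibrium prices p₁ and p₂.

p₁ = 457/34, p₂ = 445/34

Market 1: 81 - 5p₁ + p₂ = 2p₁ → 7p₁ - p₂ = 81.
Market 2: 10p₂ - 2p₁ = 104.
Eliminating p₂: 10×(1) + 1×(2) gives 68p₁ = 914, so p₁ = 457/34.
Back-substitute into (2): p₂ = (104 + 2×457/34) / 10 = 445/34.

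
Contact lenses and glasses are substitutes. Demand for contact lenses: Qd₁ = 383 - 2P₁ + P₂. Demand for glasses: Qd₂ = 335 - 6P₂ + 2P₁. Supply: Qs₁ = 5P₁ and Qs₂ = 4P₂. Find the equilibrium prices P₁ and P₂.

P₁ = 61.25, P₂ = 45.75

Market 1: 383 - 2P₁ + P₂ = 5P₁ → 7P₁ - P₂ = 383.
Market 2: 10P₂ - 2P₁ = 335.
Eliminating P₂: 10×(1) + 1×(2) gives 68P₁ = 4165, so P₁ = 61.25.
Back-substitute into (2): P₂ = (335 + 2×61.25) / 10 = 45.75.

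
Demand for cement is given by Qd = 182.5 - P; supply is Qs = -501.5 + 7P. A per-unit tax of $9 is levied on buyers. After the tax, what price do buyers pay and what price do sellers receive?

Buyers pay $93.375, sellers receive $84.375

Pre-tax equilibrium: P* = 85.5, Q* = 97.
Tax on buyers shifts demand to Qd = 182.5 − 1(P + 9) = 173.5 - P.
173.5 - P = -501.5 + 7P gives seller price Ps = 84.375; buyers pay Pb = 84.375 + 9 = 93.375.
New quantity: Q = 182.5 − 1(93.375) = 89.125.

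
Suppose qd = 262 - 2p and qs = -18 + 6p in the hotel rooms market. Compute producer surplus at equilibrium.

Equilibrium: 262 - 2p = -18 + 6p gives p* = 35, q* = 192.
Supply starts at p = 3 (where qs = 0).
PS = ½(35 − 3)(192) = 3072.

Producer surplus = 3072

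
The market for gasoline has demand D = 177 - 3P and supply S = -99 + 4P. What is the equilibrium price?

P* = 276/7

Set D = S: 177 - 3P = -99 + 4P.
276 = 7P, so P* = 276/7.
Q* = 177 − 3(276/7) = 411/7.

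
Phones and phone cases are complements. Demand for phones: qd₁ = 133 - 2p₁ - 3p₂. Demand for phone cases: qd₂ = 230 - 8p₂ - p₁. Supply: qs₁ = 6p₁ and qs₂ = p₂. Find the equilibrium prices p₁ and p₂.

p₁ = 169/23, p₂ = 569/23

Market 1: 133 - 2p₁ - 3p₂ = 6p₁ → 8p₁ + 3p₂ = 133.
Market 2: 9p₂ + p₁ = 230.
Eliminating p₂: 9×(1) − 3×(2) gives 69p₁ = 507, so p₁ = 169/23.
Back-substitute into (2): p₂ = (230 − 1×169/23) / 9 = 569/23.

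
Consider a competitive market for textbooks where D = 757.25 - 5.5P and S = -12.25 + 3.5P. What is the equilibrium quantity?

Q* = 287

Set D = S: 757.25 - 5.5P = -12.25 + 3.5P.
769.5 = 9P, so P* = 85.5.
Q* = 757.25 − 5.5(85.5) = 287.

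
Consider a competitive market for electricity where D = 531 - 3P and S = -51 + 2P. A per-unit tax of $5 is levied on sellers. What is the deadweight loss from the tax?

Deadweight loss = 15

Pre-tax equilibrium: P* = 116.4, Q* = 181.8.
Tax on sellers shifts supply to S = -51 + 2(P − 5) = -61 + 2P.
531 - 3P = -61 + 2P gives buyer price Pb = 118.4; sellers receive Ps = 118.4 − 5 = 113.4.
New quantity: Q = 531 − 3(118.4) = 175.8.
DWL = ½ × 5 × (181.8 − 175.8) = 15.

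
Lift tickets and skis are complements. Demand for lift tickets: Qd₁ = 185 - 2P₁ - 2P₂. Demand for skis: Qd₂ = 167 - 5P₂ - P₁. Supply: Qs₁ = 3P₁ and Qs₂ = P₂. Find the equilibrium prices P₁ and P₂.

Market 1: 185 - 2P₁ - 2P₂ = 3P₁ → 5P₁ + 2P₂ = 185.
Market 2: 6P₂ + P₁ = 167.
Eliminating P₂: 6×(1) − 2×(2) gives 28P₁ = 776, so P₁ = 194/7.
Back-substitute into (2): P₂ = (167 − 1×194/7) / 6 = 325/14.

P₁ = 194/7, P₂ = 325/14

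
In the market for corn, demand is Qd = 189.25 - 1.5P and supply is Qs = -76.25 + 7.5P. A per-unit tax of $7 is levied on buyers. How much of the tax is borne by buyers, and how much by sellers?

Buyers bear 35/6, sellers bear 7/6

Pre-tax equilibrium: P* = 29.5, Q* = 145.
Tax on buyers shifts demand to Qd = 189.25 − 1.5(P + 7) = 178.75 - 1.5P.
178.75 - 1.5P = -76.25 + 7.5P gives seller price Ps = 85/3; buyers pay Pb = 85/3 + 7 = 106/3.
New quantity: Q = 189.25 − 1.5(106/3) = 136.25.
Buyer burden = 106/3 − 29.5 = 35/6; seller burden = 29.5 − 85/3 = 7/6.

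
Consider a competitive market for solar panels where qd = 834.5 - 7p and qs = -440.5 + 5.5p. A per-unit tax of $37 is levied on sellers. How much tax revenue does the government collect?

Pre-tax equilibrium: p* = 102, q* = 120.5.
Tax on sellers shifts supply to qs = -440.5 + 5.5(p − 37) = -644 + 5.5p.
834.5 - 7p = -644 + 5.5p gives buyer price pb = 118.28; sellers receive ps = 118.28 − 37 = 81.28.
New quantity: q = 834.5 − 7(118.28) = 6.54.
Revenue = 37 × 6.54 = 241.98.

Tax revenue = 241.98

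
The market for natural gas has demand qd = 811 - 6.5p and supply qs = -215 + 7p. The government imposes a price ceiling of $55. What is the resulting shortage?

Equilibrium price would be p* = 76, so the ceiling at 55 binds.
At p = 55: qd = 811 − 6.5(55) = 453.5, qs = -215 + 7(55) = 170.
Shortage = 453.5 − 170 = 283.5.

Shortage = 283.5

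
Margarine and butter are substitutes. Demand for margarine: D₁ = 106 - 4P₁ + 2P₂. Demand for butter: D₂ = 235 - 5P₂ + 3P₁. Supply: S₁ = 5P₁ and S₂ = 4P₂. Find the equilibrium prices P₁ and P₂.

Market 1: 106 - 4P₁ + 2P₂ = 5P₁ → 9P₁ - 2P₂ = 106.
Market 2: 9P₂ - 3P₁ = 235.
Eliminating P₂: 9×(1) + 2×(2) gives 75P₁ = 1424, so P₁ = 1424/75.
Back-substitute into (2): P₂ = (235 + 3×1424/75) / 9 = 32.44.

P₁ = 1424/75, P₂ = 32.44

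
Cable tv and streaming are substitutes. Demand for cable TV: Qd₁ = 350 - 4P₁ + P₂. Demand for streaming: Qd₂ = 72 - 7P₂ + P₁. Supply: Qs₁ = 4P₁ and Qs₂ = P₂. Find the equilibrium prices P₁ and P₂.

P₁ = 2872/63, P₂ = 926/63

Market 1: 350 - 4P₁ + P₂ = 4P₁ → 8P₁ - P₂ = 350.
Market 2: 8P₂ - P₁ = 72.
Eliminating P₂: 8×(1) + 1×(2) gives 63P₁ = 2872, so P₁ = 2872/63.
Back-substitute into (2): P₂ = (72 + 1×2872/63) / 8 = 926/63.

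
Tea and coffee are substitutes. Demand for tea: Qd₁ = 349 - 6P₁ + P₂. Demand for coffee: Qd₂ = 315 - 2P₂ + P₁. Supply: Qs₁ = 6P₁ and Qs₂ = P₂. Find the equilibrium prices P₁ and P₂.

Market 1: 349 - 6P₁ + P₂ = 6P₁ → 12P₁ - P₂ = 349.
Market 2: 3P₂ - P₁ = 315.
Eliminating P₂: 3×(1) + 1×(2) gives 35P₁ = 1362, so P₁ = 1362/35.
Back-substitute into (2): P₂ = (315 + 1×1362/35) / 3 = 4129/35.

P₁ = 1362/35, P₂ = 4129/35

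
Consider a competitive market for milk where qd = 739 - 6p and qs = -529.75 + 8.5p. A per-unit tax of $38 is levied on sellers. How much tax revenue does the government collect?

Pre-tax equilibrium: p* = 87.5, q* = 214.
Tax on sellers shifts supply to qs = -529.75 + 8.5(p − 38) = -852.75 + 8.5p.
739 - 6p = -852.75 + 8.5p gives buyer price pb = 6367/58; sellers receive ps = 6367/58 − 38 = 4163/58.
New quantity: q = 739 − 6(6367/58) = 2330/29.
Revenue = 38 × 2330/29 = 88540/29.

Tax revenue = 88540/29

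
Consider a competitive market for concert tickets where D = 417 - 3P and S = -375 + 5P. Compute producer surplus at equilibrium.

Producer surplus = 1440

Equilibrium: 417 - 3P = -375 + 5P gives P* = 99, Q* = 120.
Supply starts at P = 75 (where S = 0).
PS = ½(99 − 75)(120) = 1440.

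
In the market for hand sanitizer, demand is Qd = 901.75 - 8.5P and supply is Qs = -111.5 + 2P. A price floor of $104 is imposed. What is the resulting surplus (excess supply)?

Surplus = 78.75

Equilibrium price would be P* = 96.5, so the floor at 104 binds.
At P = 104: Qd = 17.75, Qs = 96.5.
Surplus = 96.5 − 17.75 = 78.75.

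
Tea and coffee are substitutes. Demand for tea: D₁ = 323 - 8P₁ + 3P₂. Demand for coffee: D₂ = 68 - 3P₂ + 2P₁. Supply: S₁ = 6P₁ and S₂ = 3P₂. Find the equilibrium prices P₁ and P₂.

Market 1: 323 - 8P₁ + 3P₂ = 6P₁ → 14P₁ - 3P₂ = 323.
Market 2: 6P₂ - 2P₁ = 68.
Eliminating P₂: 6×(1) + 3×(2) gives 78P₁ = 2142, so P₁ = 357/13.
Back-substitute into (2): P₂ = (68 + 2×357/13) / 6 = 799/39.

P₁ = 357/13, P₂ = 799/39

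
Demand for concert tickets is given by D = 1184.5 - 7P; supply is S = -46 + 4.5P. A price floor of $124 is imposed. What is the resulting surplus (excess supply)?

Equilibrium price would be P* = 107, so the floor at 124 binds.
At P = 124: D = 316.5, S = 512.
Surplus = 512 − 316.5 = 195.5.

Surplus = 195.5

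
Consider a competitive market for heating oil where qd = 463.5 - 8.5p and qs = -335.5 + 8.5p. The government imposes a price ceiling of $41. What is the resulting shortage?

Shortage = 102

Equilibrium price would be p* = 47, so the ceiling at 41 binds.
At p = 41: qd = 463.5 − 8.5(41) = 115, qs = -335.5 + 8.5(41) = 13.
Shortage = 115 − 13 = 102.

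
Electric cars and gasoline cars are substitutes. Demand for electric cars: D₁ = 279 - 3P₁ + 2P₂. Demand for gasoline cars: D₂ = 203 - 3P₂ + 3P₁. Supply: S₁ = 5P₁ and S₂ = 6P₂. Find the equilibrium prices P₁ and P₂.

Market 1: 279 - 3P₁ + 2P₂ = 5P₁ → 8P₁ - 2P₂ = 279.
Market 2: 9P₂ - 3P₁ = 203.
Eliminating P₂: 9×(1) + 2×(2) gives 66P₁ = 2917, so P₁ = 2917/66.
Back-substitute into (2): P₂ = (203 + 3×2917/66) / 9 = 2461/66.

P₁ = 2917/66, P₂ = 2461/66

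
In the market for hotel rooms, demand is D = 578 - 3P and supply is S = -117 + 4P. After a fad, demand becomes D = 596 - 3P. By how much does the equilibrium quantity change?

ΔQ = 72/7

Original equilibrium: P* = 695/7, Q* = 1961/7.
New equilibrium: 596 - 3P = -117 + 4P, so 713 = 7P and P' = 713/7; Q' = 596 − 3(713/7) = 2033/7.
Change in quantity: 2033/7 − 1961/7 = 72/7.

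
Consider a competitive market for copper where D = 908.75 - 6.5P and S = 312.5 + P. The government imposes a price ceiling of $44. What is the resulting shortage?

Shortage = 266.25

Equilibrium price would be P* = 79.5, so the ceiling at 44 binds.
At P = 44: D = 908.75 − 6.5(44) = 622.75, S = 312.5 + 1(44) = 356.5.
Shortage = 622.75 − 356.5 = 266.25.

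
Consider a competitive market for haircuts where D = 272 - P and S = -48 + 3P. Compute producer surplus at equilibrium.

Equilibrium: 272 - P = -48 + 3P gives P* = 80, Q* = 192.
Supply starts at P = 16 (where S = 0).
PS = ½(80 − 16)(192) = 6144.

Producer surplus = 6144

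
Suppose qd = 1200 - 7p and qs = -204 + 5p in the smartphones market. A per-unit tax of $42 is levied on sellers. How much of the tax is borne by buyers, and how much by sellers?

Buyers bear $17.5, sellers bear $24.5

Pre-tax equilibrium: p* = 117, q* = 381.
Tax on sellers shifts supply to qs = -204 + 5(p − 42) = -414 + 5p.
1200 - 7p = -414 + 5p gives buyer price pb = 134.5; sellers receive ps = 134.5 − 42 = 92.5.
New quantity: q = 1200 − 7(134.5) = 258.5.
Buyer burden = 134.5 − 117 = 17.5; seller burden = 117 − 92.5 = 24.5.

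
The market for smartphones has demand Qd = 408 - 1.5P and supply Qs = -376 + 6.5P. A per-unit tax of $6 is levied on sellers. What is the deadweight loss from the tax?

Pre-tax equilibrium: P* = 98, Q* = 261.
Tax on sellers shifts supply to Qs = -376 + 6.5(P − 6) = -415 + 6.5P.
408 - 1.5P = -415 + 6.5P gives buyer price Pb = 102.875; sellers receive Ps = 102.875 − 6 = 96.875.
New quantity: Q = 408 − 1.5(102.875) = 253.6875.
DWL = ½ × 6 × (261 − 253.6875) = 21.9375.

Deadweight loss = 21.9375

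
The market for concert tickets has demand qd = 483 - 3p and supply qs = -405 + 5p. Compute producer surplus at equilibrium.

Producer surplus = 2250

Equilibrium: 483 - 3p = -405 + 5p gives p* = 111, q* = 150.
Supply starts at p = 81 (where qs = 0).
PS = ½(111 − 81)(150) = 2250.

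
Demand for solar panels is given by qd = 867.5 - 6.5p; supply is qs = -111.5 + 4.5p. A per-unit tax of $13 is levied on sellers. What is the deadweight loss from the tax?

Deadweight loss = 19773/88

Pre-tax equilibrium: p* = 89, q* = 289.
Tax on sellers shifts supply to qs = -111.5 + 4.5(p − 13) = -170 + 4.5p.
867.5 - 6.5p = -170 + 4.5p gives buyer price pb = 2075/22; sellers receive ps = 2075/22 − 13 = 1789/22.
New quantity: q = 867.5 − 6.5(2075/22) = 11195/44.
DWL = ½ × 13 × (289 − 11195/44) = 19773/88.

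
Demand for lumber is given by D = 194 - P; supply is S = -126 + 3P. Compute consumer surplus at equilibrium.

Consumer surplus = 6498

Equilibrium: 194 - P = -126 + 3P gives P* = 80, Q* = 114.
Demand choke price (D = 0): P = 194.
CS = ½(194 − 80)(114) = 6498.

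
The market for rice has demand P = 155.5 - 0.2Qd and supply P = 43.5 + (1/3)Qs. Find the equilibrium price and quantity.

Set the two price expressions equal: 155.5 - 0.2Q = 43.5 + (1/3)Q.
112 = (8/15)Q, so Q* = 210.
P* = 155.5 − (0.2)(210) = 113.5.

P* = 113.5, Q* = 210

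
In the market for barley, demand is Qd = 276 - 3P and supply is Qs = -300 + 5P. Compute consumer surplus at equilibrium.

Consumer surplus = 600

Equilibrium: 276 - 3P = -300 + 5P gives P* = 72, Q* = 60.
Demand choke price (Qd = 0): P = 92.
CS = ½(92 − 72)(60) = 600.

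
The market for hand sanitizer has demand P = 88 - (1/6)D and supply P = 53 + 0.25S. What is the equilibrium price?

P* = 74

Set the two price expressions equal: 88 - (1/6)Q = 53 + 0.25Q.
35 = (5/12)Q, so Q* = 84.
P* = 88 − (1/6)(84) = 74.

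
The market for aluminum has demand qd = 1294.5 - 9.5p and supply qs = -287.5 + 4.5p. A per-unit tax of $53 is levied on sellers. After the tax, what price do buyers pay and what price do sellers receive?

Pre-tax equilibrium: p* = 113, q* = 221.
Tax on sellers shifts supply to qs = -287.5 + 4.5(p − 53) = -526 + 4.5p.
1294.5 - 9.5p = -526 + 4.5p gives buyer price pb = 3641/28; sellers receive ps = 3641/28 − 53 = 2157/28.
New quantity: q = 1294.5 − 9.5(3641/28) = 3313/56.

Buyers pay 3641/28, sellers receive 2157/28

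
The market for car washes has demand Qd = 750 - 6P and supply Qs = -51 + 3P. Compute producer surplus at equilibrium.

Producer surplus = 7776

Equilibrium: 750 - 6P = -51 + 3P gives P* = 89, Q* = 216.
Supply starts at P = 17 (where Qs = 0).
PS = ½(89 − 17)(216) = 7776.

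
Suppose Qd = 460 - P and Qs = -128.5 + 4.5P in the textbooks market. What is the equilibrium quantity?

Q* = 353

Set Qd = Qs: 460 - P = -128.5 + 4.5P.
588.5 = 5.5P, so P* = 107.
Q* = 460 − 1(107) = 353.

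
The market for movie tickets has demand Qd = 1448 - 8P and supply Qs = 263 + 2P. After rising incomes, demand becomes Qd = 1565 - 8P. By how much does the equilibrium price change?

ΔP = 11.7

Original equilibrium: P* = 118.5, Q* = 500.
New equilibrium: 1565 - 8P = 263 + 2P, so 1302 = 10P and P' = 130.2; Q' = 1565 − 8(130.2) = 523.4.
Change in price: 130.2 − 118.5 = 11.7.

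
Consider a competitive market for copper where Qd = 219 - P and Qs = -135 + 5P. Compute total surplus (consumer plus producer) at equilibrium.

Equilibrium: 219 - P = -135 + 5P gives P* = 59, Q* = 160.
Demand choke price: P = 219; supply starts at P = 27.
CS = ½(219 − 59)(160) = 12800; PS = ½(59 − 27)(160) = 2560.

Total surplus = 15360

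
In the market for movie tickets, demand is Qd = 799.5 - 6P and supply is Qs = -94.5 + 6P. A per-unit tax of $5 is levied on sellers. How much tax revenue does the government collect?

Pre-tax equilibrium: P* = 74.5, Q* = 352.5.
Tax on sellers shifts supply to Qs = -94.5 + 6(P − 5) = -124.5 + 6P.
799.5 - 6P = -124.5 + 6P gives buyer price Pb = 77; sellers receive Ps = 77 − 5 = 72.
New quantity: Q = 799.5 − 6(77) = 337.5.
Revenue = 5 × 337.5 = 1687.5.

Tax revenue = 1687.5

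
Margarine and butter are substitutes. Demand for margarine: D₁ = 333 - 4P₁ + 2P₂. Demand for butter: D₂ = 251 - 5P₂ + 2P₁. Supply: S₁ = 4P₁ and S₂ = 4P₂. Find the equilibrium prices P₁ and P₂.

Market 1: 333 - 4P₁ + 2P₂ = 4P₁ → 8P₁ - 2P₂ = 333.
Market 2: 9P₂ - 2P₁ = 251.
Eliminating P₂: 9×(1) + 2×(2) gives 68P₁ = 3499, so P₁ = 3499/68.
Back-substitute into (2): P₂ = (251 + 2×3499/68) / 9 = 1337/34.

P₁ = 3499/68, P₂ = 1337/34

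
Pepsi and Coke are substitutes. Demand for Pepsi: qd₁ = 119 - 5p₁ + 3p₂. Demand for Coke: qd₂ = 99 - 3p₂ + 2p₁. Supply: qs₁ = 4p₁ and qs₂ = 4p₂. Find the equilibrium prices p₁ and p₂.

p₁ = 1130/57, p₂ = 1129/57

Market 1: 119 - 5p₁ + 3p₂ = 4p₁ → 9p₁ - 3p₂ = 119.
Market 2: 7p₂ - 2p₁ = 99.
Eliminating p₂: 7×(1) + 3×(2) gives 57p₁ = 1130, so p₁ = 1130/57.
Back-substitute into (2): p₂ = (99 + 2×1130/57) / 7 = 1129/57.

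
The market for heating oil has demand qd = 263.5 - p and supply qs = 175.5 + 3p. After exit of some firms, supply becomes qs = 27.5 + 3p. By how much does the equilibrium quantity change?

Δq = -37

Original equilibrium: p* = 22, q* = 241.5.
New equilibrium: 263.5 - p = 27.5 + 3p, so 236 = 4p and p' = 59; q' = 263.5 − 1(59) = 204.5.
Change in quantity: 204.5 − 241.5 = -37.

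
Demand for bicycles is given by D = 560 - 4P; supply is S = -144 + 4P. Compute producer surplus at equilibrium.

Producer surplus = 5408

Equilibrium: 560 - 4P = -144 + 4P gives P* = 88, Q* = 208.
Supply starts at P = 36 (where S = 0).
PS = ½(88 − 36)(208) = 5408.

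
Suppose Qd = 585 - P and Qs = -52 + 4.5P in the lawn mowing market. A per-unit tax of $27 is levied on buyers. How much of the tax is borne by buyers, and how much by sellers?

Buyers bear 243/11, sellers bear 54/11

Pre-tax equilibrium: P* = 1274/11, Q* = 5161/11.
Tax on buyers shifts demand to Qd = 585 − 1(P + 27) = 558 - P.
558 - P = -52 + 4.5P gives seller price Ps = 1220/11; buyers pay Pb = 1220/11 + 27 = 1517/11.
New quantity: Q = 585 − 1(1517/11) = 4918/11.
Buyer burden = 1517/11 − 1274/11 = 243/11; seller burden = 1274/11 − 1220/11 = 54/11.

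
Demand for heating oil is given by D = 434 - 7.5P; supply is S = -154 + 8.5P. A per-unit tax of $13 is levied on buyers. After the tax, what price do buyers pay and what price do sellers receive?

Pre-tax equilibrium: P* = 36.75, Q* = 158.375.
Tax on buyers shifts demand to D = 434 − 7.5(P + 13) = 336.5 - 7.5P.
336.5 - 7.5P = -154 + 8.5P gives seller price Ps = 30.65625; buyers pay Pb = 30.65625 + 13 = 43.65625.
New quantity: Q = 434 − 7.5(43.65625) = 106.578125.

Buyers pay $43.65625, sellers receive $30.65625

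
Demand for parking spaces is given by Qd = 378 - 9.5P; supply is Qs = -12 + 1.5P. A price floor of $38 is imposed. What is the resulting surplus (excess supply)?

Surplus = 28

Equilibrium price would be P* = 390/11, so the floor at 38 binds.
At P = 38: Qd = 17, Qs = 45.
Surplus = 45 − 17 = 28.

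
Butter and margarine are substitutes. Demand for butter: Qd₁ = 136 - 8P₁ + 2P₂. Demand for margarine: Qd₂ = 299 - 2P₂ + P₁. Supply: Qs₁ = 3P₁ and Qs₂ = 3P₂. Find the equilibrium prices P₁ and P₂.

Market 1: 136 - 8P₁ + 2P₂ = 3P₁ → 11P₁ - 2P₂ = 136.
Market 2: 5P₂ - P₁ = 299.
Eliminating P₂: 5×(1) + 2×(2) gives 53P₁ = 1278, so P₁ = 1278/53.
Back-substitute into (2): P₂ = (299 + 1×1278/53) / 5 = 3425/53.

P₁ = 1278/53, P₂ = 3425/53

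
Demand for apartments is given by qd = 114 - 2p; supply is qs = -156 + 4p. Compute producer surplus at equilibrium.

Equilibrium: 114 - 2p = -156 + 4p gives p* = 45, q* = 24.
Supply starts at p = 39 (where qs = 0).
PS = ½(45 − 39)(24) = 72.

Producer surplus = 72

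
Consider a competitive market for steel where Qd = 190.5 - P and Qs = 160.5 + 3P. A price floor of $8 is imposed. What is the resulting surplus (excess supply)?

Surplus = 2

Equilibrium price would be P* = 7.5, so the floor at 8 binds.
At P = 8: Qd = 182.5, Qs = 184.5.
Surplus = 184.5 − 182.5 = 2.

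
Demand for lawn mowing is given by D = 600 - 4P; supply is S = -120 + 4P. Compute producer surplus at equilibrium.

Producer surplus = 7200

Equilibrium: 600 - 4P = -120 + 4P gives P* = 90, Q* = 240.
Supply starts at P = 30 (where S = 0).
PS = ½(90 − 30)(240) = 7200.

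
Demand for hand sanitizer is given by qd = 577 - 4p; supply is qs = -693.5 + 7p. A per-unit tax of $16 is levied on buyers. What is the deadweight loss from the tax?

Pre-tax equilibrium: p* = 115.5, q* = 115.
Tax on buyers shifts demand to qd = 577 − 4(p + 16) = 513 - 4p.
513 - 4p = -693.5 + 7p gives seller price ps = 2413/22; buyers pay pb = 2413/22 + 16 = 2765/22.
New quantity: q = 577 − 4(2765/22) = 817/11.
DWL = ½ × 16 × (115 − 817/11) = 3584/11.

Deadweight loss = 3584/11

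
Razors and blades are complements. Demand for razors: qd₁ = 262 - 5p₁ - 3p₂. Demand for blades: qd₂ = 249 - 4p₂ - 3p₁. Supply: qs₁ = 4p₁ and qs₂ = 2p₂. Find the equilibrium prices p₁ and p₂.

Market 1: 262 - 5p₁ - 3p₂ = 4p₁ → 9p₁ + 3p₂ = 262.
Market 2: 6p₂ + 3p₁ = 249.
Eliminating p₂: 6×(1) − 3×(2) gives 45p₁ = 825, so p₁ = 55/3.
Back-substitute into (2): p₂ = (249 − 3×55/3) / 6 = 97/3.

p₁ = 55/3, p₂ = 97/3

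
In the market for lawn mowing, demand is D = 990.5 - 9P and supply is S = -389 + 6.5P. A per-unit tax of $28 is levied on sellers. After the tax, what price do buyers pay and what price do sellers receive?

Buyers pay 3123/31, sellers receive 2255/31

Pre-tax equilibrium: P* = 89, Q* = 189.5.
Tax on sellers shifts supply to S = -389 + 6.5(P − 28) = -571 + 6.5P.
990.5 - 9P = -571 + 6.5P gives buyer price Pb = 3123/31; sellers receive Ps = 3123/31 − 28 = 2255/31.
New quantity: Q = 990.5 − 9(3123/31) = 5197/62.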